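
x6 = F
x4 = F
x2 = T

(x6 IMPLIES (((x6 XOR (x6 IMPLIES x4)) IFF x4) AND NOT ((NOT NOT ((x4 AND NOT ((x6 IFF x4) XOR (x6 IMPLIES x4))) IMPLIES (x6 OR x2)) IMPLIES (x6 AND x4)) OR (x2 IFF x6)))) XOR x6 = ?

Substituting x6=F, x4=F, x2=T:
x6 IMPLIES x4 = F IMPLIES F = T
x6 XOR (x6 IMPLIES x4) = F XOR T = T
(x6 XOR (x6 IMPLIES x4)) IFF x4 = T IFF F = F
x6 IFF x4 = F IFF F = T
x6 IMPLIES x4 = F IMPLIES F = T
(x6 IFF x4) XOR (x6 IMPLIES x4) = T XOR T = F
NOT ((x6 IFF x4) XOR (x6 IMPLIES x4)) = NOT F = T
x4 AND NOT ((x6 IFF x4) XOR (x6 IMPLIES x4)) = F AND T = F
x6 OR x2 = F OR T = T
(x4 AND NOT ((x6 IFF x4) XOR (x6 IMPLIES x4))) IMPLIES (x6 OR x2) = F IMPLIES T = T
NOT ((x4 AND NOT ((x6 IFF x4) XOR (x6 IMPLIES x4))) IMPLIES (x6 OR x2)) = NOT T = F
NOT NOT ((x4 AND NOT ((x6 IFF x4) XOR (x6 IMPLIES x4))) IMPLIES (x6 OR x2)) = NOT F = T
x6 AND x4 = F AND F = F
NOT NOT ((x4 AND NOT ((x6 IFF x4) XOR (x6 IMPLIES x4))) IMPLIES (x6 OR x2)) IMPLIES (x6 AND x4) = T IMPLIES F = F
x2 IFF x6 = T IFF F = F
(NOT NOT ((x4 AND NOT ((x6 IFF x4) XOR (x6 IMPLIES x4))) IMPLIES (x6 OR x2)) IMPLIES (x6 AND x4)) OR (x2 IFF x6) = F OR F = F
NOT ((NOT NOT ((x4 AND NOT ((x6 IFF x4) XOR (x6 IMPLIES x4))) IMPLIES (x6 OR x2)) IMPLIES (x6 AND x4)) OR (x2 IFF x6)) = NOT F = T
((x6 XOR (x6 IMPLIES x4)) IFF x4) AND NOT ((NOT NOT ((x4 AND NOT ((x6 IFF x4) XOR (x6 IMPLIES x4))) IMPLIES (x6 OR x2)) IMPLIES (x6 AND x4)) OR (x2 IFF x6)) = F AND T = F
x6 IMPLIES (((x6 XOR (x6 IMPLIES x4)) IFF x4) AND NOT ((NOT NOT ((x4 AND NOT ((x6 IFF x4) XOR (x6 IMPLIES x4))) IMPLIES (x6 OR x2)) IMPLIES (x6 AND x4)) OR (x2 IFF x6))) = F IMPLIES F = T
(x6 IMPLIES (((x6 XOR (x6 IMPLIES x4)) IFF x4) AND NOT ((NOT NOT ((x4 AND NOT ((x6 IFF x4) XOR (x6 IMPLIES x4))) IMPLIES (x6 OR x2)) IMPLIES (x6 AND x4)) OR (x2 IFF x6)))) XOR x6 = T XOR F = T

T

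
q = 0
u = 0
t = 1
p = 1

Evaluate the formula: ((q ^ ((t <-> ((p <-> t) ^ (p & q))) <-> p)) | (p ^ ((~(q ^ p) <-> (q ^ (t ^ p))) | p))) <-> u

p <-> t = 1 <-> 1 = 1
p & q = 1 & 0 = 0
(p <-> t) ^ (p & q) = 1 ^ 0 = 1
t <-> ((p <-> t) ^ (p & q)) = 1 <-> 1 = 1
(t <-> ((p <-> t) ^ (p & q))) <-> p = 1 <-> 1 = 1
q ^ ((t <-> ((p <-> t) ^ (p & q))) <-> p) = 0 ^ 1 = 1
q ^ p = 0 ^ 1 = 1
~(q ^ p) = ~1 = 0
t ^ p = 1 ^ 1 = 0
q ^ (t ^ p) = 0 ^ 0 = 0
~(q ^ p) <-> (q ^ (t ^ p)) = 0 <-> 0 = 1
(~(q ^ p) <-> (q ^ (t ^ p))) | p = 1 | 1 = 1
p ^ ((~(q ^ p) <-> (q ^ (t ^ p))) | p) = 1 ^ 1 = 0
(q ^ ((t <-> ((p <-> t) ^ (p & q))) <-> p)) | (p ^ ((~(q ^ p) <-> (q ^ (t ^ p))) | p)) = 1 | 0 = 1
((q ^ ((t <-> ((p <-> t) ^ (p & q))) <-> p)) | (p ^ ((~(q ^ p) <-> (q ^ (t ^ p))) | p))) <-> u = 1 <-> 0 = 0

0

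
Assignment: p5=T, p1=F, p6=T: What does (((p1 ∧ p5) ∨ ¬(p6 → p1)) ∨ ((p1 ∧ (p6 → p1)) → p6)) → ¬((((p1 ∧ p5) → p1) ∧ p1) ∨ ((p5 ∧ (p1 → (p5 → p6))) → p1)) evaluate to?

T

p1 ∧ p5 = F ∧ T = F
p6 → p1 = T → F = F
¬(p6 → p1) = ¬F = T
(p1 ∧ p5) ∨ ¬(p6 → p1) = F ∨ T = T
p6 → p1 = T → F = F
p1 ∧ (p6 → p1) = F ∧ F = F
(p1 ∧ (p6 → p1)) → p6 = F → T = T
((p1 ∧ p5) ∨ ¬(p6 → p1)) ∨ ((p1 ∧ (p6 → p1)) → p6) = T ∨ T = T
p1 ∧ p5 = F ∧ T = F
(p1 ∧ p5) → p1 = F → F = T
((p1 ∧ p5) → p1) ∧ p1 = T ∧ F = F
p5 → p6 = T → T = T
p1 → (p5 → p6) = F → T = T
p5 ∧ (p1 → (p5 → p6)) = T ∧ T = T
(p5 ∧ (p1 → (p5 → p6))) → p1 = T → F = F
(((p1 ∧ p5) → p1) ∧ p1) ∨ ((p5 ∧ (p1 → (p5 → p6))) → p1) = F ∨ F = F
¬((((p1 ∧ p5) → p1) ∧ p1) ∨ ((p5 ∧ (p1 → (p5 → p6))) → p1)) = ¬F = T
(((p1 ∧ p5) ∨ ¬(p6 → p1)) ∨ ((p1 ∧ (p6 → p1)) → p6)) → ¬((((p1 ∧ p5) → p1) ∧ p1) ∨ ((p5 ∧ (p1 → (p5 → p6))) → p1)) = T → T = T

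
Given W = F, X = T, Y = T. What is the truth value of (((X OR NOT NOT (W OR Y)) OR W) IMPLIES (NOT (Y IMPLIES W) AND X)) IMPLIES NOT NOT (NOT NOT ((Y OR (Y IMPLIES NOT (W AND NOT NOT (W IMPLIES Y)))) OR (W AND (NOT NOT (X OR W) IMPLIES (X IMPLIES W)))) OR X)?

W OR Y = F OR T = T
NOT (W OR Y) = NOT T = F
NOT NOT (W OR Y) = NOT F = T
X OR NOT NOT (W OR Y) = T OR T = T
(X OR NOT NOT (W OR Y)) OR W = T OR F = T
Y IMPLIES W = T IMPLIES F = F
NOT (Y IMPLIES W) = NOT F = T
NOT (Y IMPLIES W) AND X = T AND T = T
((X OR NOT NOT (W OR Y)) OR W) IMPLIES (NOT (Y IMPLIES W) AND X) = T IMPLIES T = T
W IMPLIES Y = F IMPLIES T = T
NOT (W IMPLIES Y) = NOT T = F
NOT NOT (W IMPLIES Y) = NOT F = T
W AND NOT NOT (W IMPLIES Y) = F AND T = F
NOT (W AND NOT NOT (W IMPLIES Y)) = NOT F = T
Y IMPLIES NOT (W AND NOT NOT (W IMPLIES Y)) = T IMPLIES T = T
Y OR (Y IMPLIES NOT (W AND NOT NOT (W IMPLIES Y))) = T OR T = T
X OR W = T OR F = T
NOT (X OR W) = NOT T = F
NOT NOT (X OR W) = NOT F = T
X IMPLIES W = T IMPLIES F = F
NOT NOT (X OR W) IMPLIES (X IMPLIES W) = T IMPLIES F = F
W AND (NOT NOT (X OR W) IMPLIES (X IMPLIES W)) = F AND F = F
(Y OR (Y IMPLIES NOT (W AND NOT NOT (W IMPLIES Y)))) OR (W AND (NOT NOT (X OR W) IMPLIES (X IMPLIES W))) = T OR F = T
NOT ((Y OR (Y IMPLIES NOT (W AND NOT NOT (W IMPLIES Y)))) OR (W AND (NOT NOT (X OR W) IMPLIES (X IMPLIES W)))) = NOT T = F
NOT NOT ((Y OR (Y IMPLIES NOT (W AND NOT NOT (W IMPLIES Y)))) OR (W AND (NOT NOT (X OR W) IMPLIES (X IMPLIES W)))) = NOT F = T
NOT NOT ((Y OR (Y IMPLIES NOT (W AND NOT NOT (W IMPLIES Y)))) OR (W AND (NOT NOT (X OR W) IMPLIES (X IMPLIES W)))) OR X = T OR T = T
NOT (NOT NOT ((Y OR (Y IMPLIES NOT (W AND NOT NOT (W IMPLIES Y)))) OR (W AND (NOT NOT (X OR W) IMPLIES (X IMPLIES W)))) OR X) = NOT T = F
NOT NOT (NOT NOT ((Y OR (Y IMPLIES NOT (W AND NOT NOT (W IMPLIES Y)))) OR (W AND (NOT NOT (X OR W) IMPLIES (X IMPLIES W)))) OR X) = NOT F = T
(((X OR NOT NOT (W OR Y)) OR W) IMPLIES (NOT (Y IMPLIES W) AND X)) IMPLIES NOT NOT (NOT NOT ((Y OR (Y IMPLIES NOT (W AND NOT NOT (W IMPLIES Y)))) OR (W AND (NOT NOT (X OR W) IMPLIES (X IMPLIES W)))) OR X) = T IMPLIES T = T

T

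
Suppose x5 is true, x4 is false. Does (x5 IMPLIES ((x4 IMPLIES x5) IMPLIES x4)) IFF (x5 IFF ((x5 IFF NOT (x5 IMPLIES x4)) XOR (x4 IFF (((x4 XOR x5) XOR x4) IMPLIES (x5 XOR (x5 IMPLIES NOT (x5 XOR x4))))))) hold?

Substituting x5=T, x4=F:
x4 IMPLIES x5 = F IMPLIES T = T
(x4 IMPLIES x5) IMPLIES x4 = T IMPLIES F = F
x5 IMPLIES ((x4 IMPLIES x5) IMPLIES x4) = T IMPLIES F = F
x5 IMPLIES x4 = T IMPLIES F = F
NOT (x5 IMPLIES x4) = NOT F = T
x5 IFF NOT (x5 IMPLIES x4) = T IFF T = T
x4 XOR x5 = F XOR T = T
(x4 XOR x5) XOR x4 = T XOR F = T
x5 XOR x4 = T XOR F = T
NOT (x5 XOR x4) = NOT T = F
x5 IMPLIES NOT (x5 XOR x4) = T IMPLIES F = F
x5 XOR (x5 IMPLIES NOT (x5 XOR x4)) = T XOR F = T
((x4 XOR x5) XOR x4) IMPLIES (x5 XOR (x5 IMPLIES NOT (x5 XOR x4))) = T IMPLIES T = T
x4 IFF (((x4 XOR x5) XOR x4) IMPLIES (x5 XOR (x5 IMPLIES NOT (x5 XOR x4)))) = F IFF T = F
(x5 IFF NOT (x5 IMPLIES x4)) XOR (x4 IFF (((x4 XOR x5) XOR x4) IMPLIES (x5 XOR (x5 IMPLIES NOT (x5 XOR x4))))) = T XOR F = T
x5 IFF ((x5 IFF NOT (x5 IMPLIES x4)) XOR (x4 IFF (((x4 XOR x5) XOR x4) IMPLIES (x5 XOR (x5 IMPLIES NOT (x5 XOR x4)))))) = T IFF T = T
(x5 IMPLIES ((x4 IMPLIES x5) IMPLIES x4)) IFF (x5 IFF ((x5 IFF NOT (x5 IMPLIES x4)) XOR (x4 IFF (((x4 XOR x5) XOR x4) IMPLIES (x5 XOR (x5 IMPLIES NOT (x5 XOR x4))))))) = F IFF T = F

F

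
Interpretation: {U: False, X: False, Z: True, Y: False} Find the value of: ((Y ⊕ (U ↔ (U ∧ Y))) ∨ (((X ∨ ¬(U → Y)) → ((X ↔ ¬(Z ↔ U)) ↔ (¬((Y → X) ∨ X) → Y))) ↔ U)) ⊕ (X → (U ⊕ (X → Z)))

U ∧ Y = False ∧ False = False
U ↔ (U ∧ Y) = False ↔ False = True
Y ⊕ (U ↔ (U ∧ Y)) = False ⊕ True = True
U → Y = False → False = True
¬(U → Y) = ¬True = False
X ∨ ¬(U → Y) = False ∨ False = False
Z ↔ U = True ↔ False = False
¬(Z ↔ U) = ¬False = True
X ↔ ¬(Z ↔ U) = False ↔ True = False
Y → X = False → False = True
(Y → X) ∨ X = True ∨ False = True
¬((Y → X) ∨ X) = ¬True = False
¬((Y → X) ∨ X) → Y = False → False = True
(X ↔ ¬(Z ↔ U)) ↔ (¬((Y → X) ∨ X) → Y) = False ↔ True = False
(X ∨ ¬(U → Y)) → ((X ↔ ¬(Z ↔ U)) ↔ (¬((Y → X) ∨ X) → Y)) = False → False = True
((X ∨ ¬(U → Y)) → ((X ↔ ¬(Z ↔ U)) ↔ (¬((Y → X) ∨ X) → Y))) ↔ U = True ↔ False = False
(Y ⊕ (U ↔ (U ∧ Y))) ∨ (((X ∨ ¬(U → Y)) → ((X ↔ ¬(Z ↔ U)) ↔ (¬((Y → X) ∨ X) → Y))) ↔ U) = True ∨ False = True
X → Z = False → True = True
U ⊕ (X → Z) = False ⊕ True = True
X → (U ⊕ (X → Z)) = False → True = True
((Y ⊕ (U ↔ (U ∧ Y))) ∨ (((X ∨ ¬(U → Y)) → ((X ↔ ¬(Z ↔ U)) ↔ (¬((Y → X) ∨ X) → Y))) ↔ U)) ⊕ (X → (U ⊕ (X → Z))) = True ⊕ True = False

False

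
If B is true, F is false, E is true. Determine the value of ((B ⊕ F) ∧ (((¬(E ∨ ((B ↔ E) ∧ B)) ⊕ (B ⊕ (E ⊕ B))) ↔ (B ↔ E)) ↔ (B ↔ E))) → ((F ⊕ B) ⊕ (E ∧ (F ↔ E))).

B ⊕ F = True ⊕ False = True
B ↔ E = True ↔ True = True
(B ↔ E) ∧ B = True ∧ True = True
E ∨ ((B ↔ E) ∧ B) = True ∨ True = True
¬(E ∨ ((B ↔ E) ∧ B)) = ¬True = False
E ⊕ B = True ⊕ True = False
B ⊕ (E ⊕ B) = True ⊕ False = True
¬(E ∨ ((B ↔ E) ∧ B)) ⊕ (B ⊕ (E ⊕ B)) = False ⊕ True = True
B ↔ E = True ↔ True = True
(¬(E ∨ ((B ↔ E) ∧ B)) ⊕ (B ⊕ (E ⊕ B))) ↔ (B ↔ E) = True ↔ True = True
B ↔ E = True ↔ True = True
((¬(E ∨ ((B ↔ E) ∧ B)) ⊕ (B ⊕ (E ⊕ B))) ↔ (B ↔ E)) ↔ (B ↔ E) = True ↔ True = True
(B ⊕ F) ∧ (((¬(E ∨ ((B ↔ E) ∧ B)) ⊕ (B ⊕ (E ⊕ B))) ↔ (B ↔ E)) ↔ (B ↔ E)) = True ∧ True = True
F ⊕ B = False ⊕ True = True
F ↔ E = False ↔ True = False
E ∧ (F ↔ E) = True ∧ False = False
(F ⊕ B) ⊕ (E ∧ (F ↔ E)) = True ⊕ False = True
((B ⊕ F) ∧ (((¬(E ∨ ((B ↔ E) ∧ B)) ⊕ (B ⊕ (E ⊕ B))) ↔ (B ↔ E)) ↔ (B ↔ E))) → ((F ⊕ B) ⊕ (E ∧ (F ↔ E))) = True → True = True

True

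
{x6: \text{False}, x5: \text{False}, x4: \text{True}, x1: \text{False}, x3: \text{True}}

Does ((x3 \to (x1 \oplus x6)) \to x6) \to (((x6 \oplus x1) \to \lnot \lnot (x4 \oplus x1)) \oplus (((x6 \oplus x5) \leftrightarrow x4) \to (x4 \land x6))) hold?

\text{False}

x1 \oplus x6 = \text{False} \oplus \text{False} = \text{False}
x3 \to (x1 \oplus x6) = \text{True} \to \text{False} = \text{False}
(x3 \to (x1 \oplus x6)) \to x6 = \text{False} \to \text{False} = \text{True}
x6 \oplus x1 = \text{False} \oplus \text{False} = \text{False}
x4 \oplus x1 = \text{True} \oplus \text{False} = \text{True}
\lnot (x4 \oplus x1) = \lnot \text{True} = \text{False}
\lnot \lnot (x4 \oplus x1) = \lnot \text{False} = \text{True}
(x6 \oplus x1) \to \lnot \lnot (x4 \oplus x1) = \text{False} \to \text{True} = \text{True}
x6 \oplus x5 = \text{False} \oplus \text{False} = \text{False}
(x6 \oplus x5) \leftrightarrow x4 = \text{False} \leftrightarrow \text{True} = \text{False}
x4 \land x6 = \text{True} \land \text{False} = \text{False}
((x6 \oplus x5) \leftrightarrow x4) \to (x4 \land x6) = \text{False} \to \text{False} = \text{True}
((x6 \oplus x1) \to \lnot \lnot (x4 \oplus x1)) \oplus (((x6 \oplus x5) \leftrightarrow x4) \to (x4 \land x6)) = \text{True} \oplus \text{True} = \text{False}
((x3 \to (x1 \oplus x6)) \to x6) \to (((x6 \oplus x1) \to \lnot \lnot (x4 \oplus x1)) \oplus (((x6 \oplus x5) \leftrightarrow x4) \to (x4 \land x6))) = \text{True} \to \text{False} = \text{False}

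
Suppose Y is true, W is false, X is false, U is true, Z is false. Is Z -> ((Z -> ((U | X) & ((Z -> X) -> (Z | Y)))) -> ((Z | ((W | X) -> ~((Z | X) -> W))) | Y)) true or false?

1

U | X = 1 | 0 = 1
Z -> X = 0 -> 0 = 1
Z | Y = 0 | 1 = 1
(Z -> X) -> (Z | Y) = 1 -> 1 = 1
(U | X) & ((Z -> X) -> (Z | Y)) = 1 & 1 = 1
Z -> ((U | X) & ((Z -> X) -> (Z | Y))) = 0 -> 1 = 1
W | X = 0 | 0 = 0
Z | X = 0 | 0 = 0
(Z | X) -> W = 0 -> 0 = 1
~((Z | X) -> W) = ~1 = 0
(W | X) -> ~((Z | X) -> W) = 0 -> 0 = 1
Z | ((W | X) -> ~((Z | X) -> W)) = 0 | 1 = 1
(Z | ((W | X) -> ~((Z | X) -> W))) | Y = 1 | 1 = 1
(Z -> ((U | X) & ((Z -> X) -> (Z | Y)))) -> ((Z | ((W | X) -> ~((Z | X) -> W))) | Y) = 1 -> 1 = 1
Z -> ((Z -> ((U | X) & ((Z -> X) -> (Z | Y)))) -> ((Z | ((W | X) -> ~((Z | X) -> W))) | Y)) = 0 -> 1 = 1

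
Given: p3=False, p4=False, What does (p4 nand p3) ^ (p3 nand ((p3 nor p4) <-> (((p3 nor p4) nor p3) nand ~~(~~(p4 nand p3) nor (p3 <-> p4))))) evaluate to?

False

p4 nand p3 = False nand False = True
p3 nor p4 = False nor False = True
p3 nor p4 = False nor False = True
(p3 nor p4) nor p3 = True nor False = False
p4 nand p3 = False nand False = True
~(p4 nand p3) = ~True = False
~~(p4 nand p3) = ~False = True
p3 <-> p4 = False <-> False = True
~~(p4 nand p3) nor (p3 <-> p4) = True nor True = False
~(~~(p4 nand p3) nor (p3 <-> p4)) = ~False = True
~~(~~(p4 nand p3) nor (p3 <-> p4)) = ~True = False
((p3 nor p4) nor p3) nand ~~(~~(p4 nand p3) nor (p3 <-> p4)) = False nand False = True
(p3 nor p4) <-> (((p3 nor p4) nor p3) nand ~~(~~(p4 nand p3) nor (p3 <-> p4))) = True <-> True = True
p3 nand ((p3 nor p4) <-> (((p3 nor p4) nor p3) nand ~~(~~(p4 nand p3) nor (p3 <-> p4)))) = False nand True = True
(p4 nand p3) ^ (p3 nand ((p3 nor p4) <-> (((p3 nor p4) nor p3) nand ~~(~~(p4 nand p3) nor (p3 <-> p4))))) = True ^ True = False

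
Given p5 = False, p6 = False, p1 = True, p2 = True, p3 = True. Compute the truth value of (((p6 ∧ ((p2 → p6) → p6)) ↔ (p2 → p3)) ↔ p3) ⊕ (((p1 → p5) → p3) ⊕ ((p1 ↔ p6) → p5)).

False

p2 → p6 = True → False = False
(p2 → p6) → p6 = False → False = True
p6 ∧ ((p2 → p6) → p6) = False ∧ True = False
p2 → p3 = True → True = True
(p6 ∧ ((p2 → p6) → p6)) ↔ (p2 → p3) = False ↔ True = False
((p6 ∧ ((p2 → p6) → p6)) ↔ (p2 → p3)) ↔ p3 = False ↔ True = False
p1 → p5 = True → False = False
(p1 → p5) → p3 = False → True = True
p1 ↔ p6 = True ↔ False = False
(p1 ↔ p6) → p5 = False → False = True
((p1 → p5) → p3) ⊕ ((p1 ↔ p6) → p5) = True ⊕ True = False
(((p6 ∧ ((p2 → p6) → p6)) ↔ (p2 → p3)) ↔ p3) ⊕ (((p1 → p5) → p3) ⊕ ((p1 ↔ p6) → p5)) = False ⊕ False = False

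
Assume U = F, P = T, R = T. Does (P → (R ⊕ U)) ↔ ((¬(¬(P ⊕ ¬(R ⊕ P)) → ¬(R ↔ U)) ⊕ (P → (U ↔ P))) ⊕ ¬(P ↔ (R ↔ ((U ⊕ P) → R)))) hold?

F

R ⊕ U = T ⊕ F = T
P → (R ⊕ U) = T → T = T
R ⊕ P = T ⊕ T = F
¬(R ⊕ P) = ¬F = T
P ⊕ ¬(R ⊕ P) = T ⊕ T = F
¬(P ⊕ ¬(R ⊕ P)) = ¬F = T
R ↔ U = T ↔ F = F
¬(R ↔ U) = ¬F = T
¬(P ⊕ ¬(R ⊕ P)) → ¬(R ↔ U) = T → T = T
¬(¬(P ⊕ ¬(R ⊕ P)) → ¬(R ↔ U)) = ¬T = F
U ↔ P = F ↔ T = F
P → (U ↔ P) = T → F = F
¬(¬(P ⊕ ¬(R ⊕ P)) → ¬(R ↔ U)) ⊕ (P → (U ↔ P)) = F ⊕ F = F
U ⊕ P = F ⊕ T = T
(U ⊕ P) → R = T → T = T
R ↔ ((U ⊕ P) → R) = T ↔ T = T
P ↔ (R ↔ ((U ⊕ P) → R)) = T ↔ T = T
¬(P ↔ (R ↔ ((U ⊕ P) → R))) = ¬T = F
(¬(¬(P ⊕ ¬(R ⊕ P)) → ¬(R ↔ U)) ⊕ (P → (U ↔ P))) ⊕ ¬(P ↔ (R ↔ ((U ⊕ P) → R))) = F ⊕ F = F
(P → (R ⊕ U)) ↔ ((¬(¬(P ⊕ ¬(R ⊕ P)) → ¬(R ↔ U)) ⊕ (P → (U ↔ P))) ⊕ ¬(P ↔ (R ↔ ((U ⊕ P) → R)))) = T ↔ F = F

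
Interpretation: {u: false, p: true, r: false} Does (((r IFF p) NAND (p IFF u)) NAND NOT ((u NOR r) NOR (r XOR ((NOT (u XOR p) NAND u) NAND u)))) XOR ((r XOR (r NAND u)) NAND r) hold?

true

r IFF p = false IFF true = false
p IFF u = true IFF false = false
(r IFF p) NAND (p IFF u) = false NAND false = true
u NOR r = false NOR false = true
u XOR p = false XOR true = true
NOT (u XOR p) = NOT true = false
NOT (u XOR p) NAND u = false NAND false = true
(NOT (u XOR p) NAND u) NAND u = true NAND false = true
r XOR ((NOT (u XOR p) NAND u) NAND u) = false XOR true = true
(u NOR r) NOR (r XOR ((NOT (u XOR p) NAND u) NAND u)) = true NOR true = false
NOT ((u NOR r) NOR (r XOR ((NOT (u XOR p) NAND u) NAND u))) = NOT false = true
((r IFF p) NAND (p IFF u)) NAND NOT ((u NOR r) NOR (r XOR ((NOT (u XOR p) NAND u) NAND u))) = true NAND true = false
r NAND u = false NAND false = true
r XOR (r NAND u) = false XOR true = true
(r XOR (r NAND u)) NAND r = true NAND false = true
(((r IFF p) NAND (p IFF u)) NAND NOT ((u NOR r) NOR (r XOR ((NOT (u XOR p) NAND u) NAND u)))) XOR ((r XOR (r NAND u)) NAND r) = false XOR true = true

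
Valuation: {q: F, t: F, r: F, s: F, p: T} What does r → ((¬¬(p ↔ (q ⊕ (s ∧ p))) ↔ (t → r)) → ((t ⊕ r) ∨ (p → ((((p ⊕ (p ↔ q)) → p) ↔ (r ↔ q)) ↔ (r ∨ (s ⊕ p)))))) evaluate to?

T

s ∧ p = F ∧ T = F
q ⊕ (s ∧ p) = F ⊕ F = F
p ↔ (q ⊕ (s ∧ p)) = T ↔ F = F
¬(p ↔ (q ⊕ (s ∧ p))) = ¬F = T
¬¬(p ↔ (q ⊕ (s ∧ p))) = ¬T = F
t → r = F → F = T
¬¬(p ↔ (q ⊕ (s ∧ p))) ↔ (t → r) = F ↔ T = F
t ⊕ r = F ⊕ F = F
p ↔ q = T ↔ F = F
p ⊕ (p ↔ q) = T ⊕ F = T
(p ⊕ (p ↔ q)) → p = T → T = T
r ↔ q = F ↔ F = T
((p ⊕ (p ↔ q)) → p) ↔ (r ↔ q) = T ↔ T = T
s ⊕ p = F ⊕ T = T
r ∨ (s ⊕ p) = F ∨ T = T
(((p ⊕ (p ↔ q)) → p) ↔ (r ↔ q)) ↔ (r ∨ (s ⊕ p)) = T ↔ T = T
p → ((((p ⊕ (p ↔ q)) → p) ↔ (r ↔ q)) ↔ (r ∨ (s ⊕ p))) = T → T = T
(t ⊕ r) ∨ (p → ((((p ⊕ (p ↔ q)) → p) ↔ (r ↔ q)) ↔ (r ∨ (s ⊕ p)))) = F ∨ T = T
(¬¬(p ↔ (q ⊕ (s ∧ p))) ↔ (t → r)) → ((t ⊕ r) ∨ (p → ((((p ⊕ (p ↔ q)) → p) ↔ (r ↔ q)) ↔ (r ∨ (s ⊕ p))))) = F → T = T
r → ((¬¬(p ↔ (q ⊕ (s ∧ p))) ↔ (t → r)) → ((t ⊕ r) ∨ (p → ((((p ⊕ (p ↔ q)) → p) ↔ (r ↔ q)) ↔ (r ∨ (s ⊕ p)))))) = F → T = T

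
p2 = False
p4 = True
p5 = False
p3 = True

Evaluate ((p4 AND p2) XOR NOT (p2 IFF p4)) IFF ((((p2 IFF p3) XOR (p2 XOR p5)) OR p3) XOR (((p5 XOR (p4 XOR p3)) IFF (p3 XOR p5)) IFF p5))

False

p4 AND p2 = True AND False = False
p2 IFF p4 = False IFF True = False
NOT (p2 IFF p4) = NOT False = True
(p4 AND p2) XOR NOT (p2 IFF p4) = False XOR True = True
p2 IFF p3 = False IFF True = False
p2 XOR p5 = False XOR False = False
(p2 IFF p3) XOR (p2 XOR p5) = False XOR False = False
((p2 IFF p3) XOR (p2 XOR p5)) OR p3 = False OR True = True
p4 XOR p3 = True XOR True = False
p5 XOR (p4 XOR p3) = False XOR False = False
p3 XOR p5 = True XOR False = True
(p5 XOR (p4 XOR p3)) IFF (p3 XOR p5) = False IFF True = False
((p5 XOR (p4 XOR p3)) IFF (p3 XOR p5)) IFF p5 = False IFF False = True
(((p2 IFF p3) XOR (p2 XOR p5)) OR p3) XOR (((p5 XOR (p4 XOR p3)) IFF (p3 XOR p5)) IFF p5) = True XOR True = False
((p4 AND p2) XOR NOT (p2 IFF p4)) IFF ((((p2 IFF p3) XOR (p2 XOR p5)) OR p3) XOR (((p5 XOR (p4 XOR p3)) IFF (p3 XOR p5)) IFF p5)) = True IFF False = False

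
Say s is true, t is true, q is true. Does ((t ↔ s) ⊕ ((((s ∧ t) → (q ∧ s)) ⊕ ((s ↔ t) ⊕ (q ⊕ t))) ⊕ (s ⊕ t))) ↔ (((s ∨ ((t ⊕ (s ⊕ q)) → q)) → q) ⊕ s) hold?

t ↔ s = T ↔ T = T
s ∧ t = T ∧ T = T
q ∧ s = T ∧ T = T
(s ∧ t) → (q ∧ s) = T → T = T
s ↔ t = T ↔ T = T
q ⊕ t = T ⊕ T = F
(s ↔ t) ⊕ (q ⊕ t) = T ⊕ F = T
((s ∧ t) → (q ∧ s)) ⊕ ((s ↔ t) ⊕ (q ⊕ t)) = T ⊕ T = F
s ⊕ t = T ⊕ T = F
(((s ∧ t) → (q ∧ s)) ⊕ ((s ↔ t) ⊕ (q ⊕ t))) ⊕ (s ⊕ t) = F ⊕ F = F
(t ↔ s) ⊕ ((((s ∧ t) → (q ∧ s)) ⊕ ((s ↔ t) ⊕ (q ⊕ t))) ⊕ (s ⊕ t)) = T ⊕ F = T
s ⊕ q = T ⊕ T = F
t ⊕ (s ⊕ q) = T ⊕ F = T
(t ⊕ (s ⊕ q)) → q = T → T = T
s ∨ ((t ⊕ (s ⊕ q)) → q) = T ∨ T = T
(s ∨ ((t ⊕ (s ⊕ q)) → q)) → q = T → T = T
((s ∨ ((t ⊕ (s ⊕ q)) → q)) → q) ⊕ s = T ⊕ T = F
((t ↔ s) ⊕ ((((s ∧ t) → (q ∧ s)) ⊕ ((s ↔ t) ⊕ (q ⊕ t))) ⊕ (s ⊕ t))) ↔ (((s ∨ ((t ⊕ (s ⊕ q)) → q)) → q) ⊕ s) = T ↔ F = F

F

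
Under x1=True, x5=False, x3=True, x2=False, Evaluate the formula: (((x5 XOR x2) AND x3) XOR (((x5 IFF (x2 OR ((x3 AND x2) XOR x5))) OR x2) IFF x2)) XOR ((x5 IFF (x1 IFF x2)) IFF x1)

x5 XOR x2 = False XOR False = False
(x5 XOR x2) AND x3 = False AND True = False
x3 AND x2 = True AND False = False
(x3 AND x2) XOR x5 = False XOR False = False
x2 OR ((x3 AND x2) XOR x5) = False OR False = False
x5 IFF (x2 OR ((x3 AND x2) XOR x5)) = False IFF False = True
(x5 IFF (x2 OR ((x3 AND x2) XOR x5))) OR x2 = True OR False = True
((x5 IFF (x2 OR ((x3 AND x2) XOR x5))) OR x2) IFF x2 = True IFF False = False
((x5 XOR x2) AND x3) XOR (((x5 IFF (x2 OR ((x3 AND x2) XOR x5))) OR x2) IFF x2) = False XOR False = False
x1 IFF x2 = True IFF False = False
x5 IFF (x1 IFF x2) = False IFF False = True
(x5 IFF (x1 IFF x2)) IFF x1 = True IFF True = True
(((x5 XOR x2) AND x3) XOR (((x5 IFF (x2 OR ((x3 AND x2) XOR x5))) OR x2) IFF x2)) XOR ((x5 IFF (x1 IFF x2)) IFF x1) = False XOR True = True

True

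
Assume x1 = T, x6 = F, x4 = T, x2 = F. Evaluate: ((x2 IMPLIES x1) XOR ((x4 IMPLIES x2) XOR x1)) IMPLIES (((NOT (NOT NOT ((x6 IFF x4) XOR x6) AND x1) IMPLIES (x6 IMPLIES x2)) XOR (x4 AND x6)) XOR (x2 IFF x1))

x2 IMPLIES x1 = F IMPLIES T = T
x4 IMPLIES x2 = T IMPLIES F = F
(x4 IMPLIES x2) XOR x1 = F XOR T = T
(x2 IMPLIES x1) XOR ((x4 IMPLIES x2) XOR x1) = T XOR T = F
x6 IFF x4 = F IFF T = F
(x6 IFF x4) XOR x6 = F XOR F = F
NOT ((x6 IFF x4) XOR x6) = NOT F = T
NOT NOT ((x6 IFF x4) XOR x6) = NOT T = F
NOT NOT ((x6 IFF x4) XOR x6) AND x1 = F AND T = F
NOT (NOT NOT ((x6 IFF x4) XOR x6) AND x1) = NOT F = T
x6 IMPLIES x2 = F IMPLIES F = T
NOT (NOT NOT ((x6 IFF x4) XOR x6) AND x1) IMPLIES (x6 IMPLIES x2) = T IMPLIES T = T
x4 AND x6 = T AND F = F
(NOT (NOT NOT ((x6 IFF x4) XOR x6) AND x1) IMPLIES (x6 IMPLIES x2)) XOR (x4 AND x6) = T XOR F = T
x2 IFF x1 = F IFF T = F
((NOT (NOT NOT ((x6 IFF x4) XOR x6) AND x1) IMPLIES (x6 IMPLIES x2)) XOR (x4 AND x6)) XOR (x2 IFF x1) = T XOR F = T
((x2 IMPLIES x1) XOR ((x4 IMPLIES x2) XOR x1)) IMPLIES (((NOT (NOT NOT ((x6 IFF x4) XOR x6) AND x1) IMPLIES (x6 IMPLIES x2)) XOR (x4 AND x6)) XOR (x2 IFF x1)) = F IMPLIES T = T

T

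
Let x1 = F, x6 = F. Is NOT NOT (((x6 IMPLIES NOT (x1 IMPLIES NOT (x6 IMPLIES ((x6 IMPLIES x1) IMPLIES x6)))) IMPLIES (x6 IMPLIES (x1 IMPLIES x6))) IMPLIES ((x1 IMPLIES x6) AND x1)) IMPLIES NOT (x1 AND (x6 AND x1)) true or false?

x6 IMPLIES x1 = F IMPLIES F = T
(x6 IMPLIES x1) IMPLIES x6 = T IMPLIES F = F
x6 IMPLIES ((x6 IMPLIES x1) IMPLIES x6) = F IMPLIES F = T
NOT (x6 IMPLIES ((x6 IMPLIES x1) IMPLIES x6)) = NOT T = F
x1 IMPLIES NOT (x6 IMPLIES ((x6 IMPLIES x1) IMPLIES x6)) = F IMPLIES F = T
NOT (x1 IMPLIES NOT (x6 IMPLIES ((x6 IMPLIES x1) IMPLIES x6))) = NOT T = F
x6 IMPLIES NOT (x1 IMPLIES NOT (x6 IMPLIES ((x6 IMPLIES x1) IMPLIES x6))) = F IMPLIES F = T
x1 IMPLIES x6 = F IMPLIES F = T
x6 IMPLIES (x1 IMPLIES x6) = F IMPLIES T = T
(x6 IMPLIES NOT (x1 IMPLIES NOT (x6 IMPLIES ((x6 IMPLIES x1) IMPLIES x6)))) IMPLIES (x6 IMPLIES (x1 IMPLIES x6)) = T IMPLIES T = T
x1 IMPLIES x6 = F IMPLIES F = T
(x1 IMPLIES x6) AND x1 = T AND F = F
((x6 IMPLIES NOT (x1 IMPLIES NOT (x6 IMPLIES ((x6 IMPLIES x1) IMPLIES x6)))) IMPLIES (x6 IMPLIES (x1 IMPLIES x6))) IMPLIES ((x1 IMPLIES x6) AND x1) = T IMPLIES F = F
NOT (((x6 IMPLIES NOT (x1 IMPLIES NOT (x6 IMPLIES ((x6 IMPLIES x1) IMPLIES x6)))) IMPLIES (x6 IMPLIES (x1 IMPLIES x6))) IMPLIES ((x1 IMPLIES x6) AND x1)) = NOT F = T
NOT NOT (((x6 IMPLIES NOT (x1 IMPLIES NOT (x6 IMPLIES ((x6 IMPLIES x1) IMPLIES x6)))) IMPLIES (x6 IMPLIES (x1 IMPLIES x6))) IMPLIES ((x1 IMPLIES x6) AND x1)) = NOT T = F
x6 AND x1 = F AND F = F
x1 AND (x6 AND x1) = F AND F = F
NOT (x1 AND (x6 AND x1)) = NOT F = T
NOT NOT (((x6 IMPLIES NOT (x1 IMPLIES NOT (x6 IMPLIES ((x6 IMPLIES x1) IMPLIES x6)))) IMPLIES (x6 IMPLIES (x1 IMPLIES x6))) IMPLIES ((x1 IMPLIES x6) AND x1)) IMPLIES NOT (x1 AND (x6 AND x1)) = F IMPLIES T = T

T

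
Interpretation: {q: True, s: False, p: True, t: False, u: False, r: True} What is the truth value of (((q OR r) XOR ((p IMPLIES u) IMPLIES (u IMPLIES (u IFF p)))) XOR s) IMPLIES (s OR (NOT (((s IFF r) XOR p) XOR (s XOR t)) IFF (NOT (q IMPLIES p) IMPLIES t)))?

True

q OR r = True OR True = True
p IMPLIES u = True IMPLIES False = False
u IFF p = False IFF True = False
u IMPLIES (u IFF p) = False IMPLIES False = True
(p IMPLIES u) IMPLIES (u IMPLIES (u IFF p)) = False IMPLIES True = True
(q OR r) XOR ((p IMPLIES u) IMPLIES (u IMPLIES (u IFF p))) = True XOR True = False
((q OR r) XOR ((p IMPLIES u) IMPLIES (u IMPLIES (u IFF p)))) XOR s = False XOR False = False
s IFF r = False IFF True = False
(s IFF r) XOR p = False XOR True = True
s XOR t = False XOR False = False
((s IFF r) XOR p) XOR (s XOR t) = True XOR False = True
NOT (((s IFF r) XOR p) XOR (s XOR t)) = NOT True = False
q IMPLIES p = True IMPLIES True = True
NOT (q IMPLIES p) = NOT True = False
NOT (q IMPLIES p) IMPLIES t = False IMPLIES False = True
NOT (((s IFF r) XOR p) XOR (s XOR t)) IFF (NOT (q IMPLIES p) IMPLIES t) = False IFF True = False
s OR (NOT (((s IFF r) XOR p) XOR (s XOR t)) IFF (NOT (q IMPLIES p) IMPLIES t)) = False OR False = False
(((q OR r) XOR ((p IMPLIES u) IMPLIES (u IMPLIES (u IFF p)))) XOR s) IMPLIES (s OR (NOT (((s IFF r) XOR p) XOR (s XOR t)) IFF (NOT (q IMPLIES p) IMPLIES t))) = False IMPLIES False = True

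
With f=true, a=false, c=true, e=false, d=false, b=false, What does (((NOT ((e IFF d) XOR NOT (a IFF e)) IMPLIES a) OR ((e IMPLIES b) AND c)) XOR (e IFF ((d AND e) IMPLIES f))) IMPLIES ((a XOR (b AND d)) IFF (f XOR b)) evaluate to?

e IFF d = false IFF false = true
a IFF e = false IFF false = true
NOT (a IFF e) = NOT true = false
(e IFF d) XOR NOT (a IFF e) = true XOR false = true
NOT ((e IFF d) XOR NOT (a IFF e)) = NOT true = false
NOT ((e IFF d) XOR NOT (a IFF e)) IMPLIES a = false IMPLIES false = true
e IMPLIES b = false IMPLIES false = true
(e IMPLIES b) AND c = true AND true = true
(NOT ((e IFF d) XOR NOT (a IFF e)) IMPLIES a) OR ((e IMPLIES b) AND c) = true OR true = true
d AND e = false AND false = false
(d AND e) IMPLIES f = false IMPLIES true = true
e IFF ((d AND e) IMPLIES f) = false IFF true = false
((NOT ((e IFF d) XOR NOT (a IFF e)) IMPLIES a) OR ((e IMPLIES b) AND c)) XOR (e IFF ((d AND e) IMPLIES f)) = true XOR false = true
b AND d = false AND false = false
a XOR (b AND d) = false XOR false = false
f XOR b = true XOR false = true
(a XOR (b AND d)) IFF (f XOR b) = false IFF true = false
(((NOT ((e IFF d) XOR NOT (a IFF e)) IMPLIES a) OR ((e IMPLIES b) AND c)) XOR (e IFF ((d AND e) IMPLIES f))) IMPLIES ((a XOR (b AND d)) IFF (f XOR b)) = true IMPLIES false = false

false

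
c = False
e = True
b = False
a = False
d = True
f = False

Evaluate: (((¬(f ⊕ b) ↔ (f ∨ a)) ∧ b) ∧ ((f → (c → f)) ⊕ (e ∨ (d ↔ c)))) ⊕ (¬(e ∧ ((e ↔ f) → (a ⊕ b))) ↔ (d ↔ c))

True

Substituting c=False, e=True, b=False, a=False, d=True, f=False:
f ⊕ b = False ⊕ False = False
¬(f ⊕ b) = ¬False = True
f ∨ a = False ∨ False = False
¬(f ⊕ b) ↔ (f ∨ a) = True ↔ False = False
(¬(f ⊕ b) ↔ (f ∨ a)) ∧ b = False ∧ False = False
c → f = False → False = True
f → (c → f) = False → True = True
d ↔ c = True ↔ False = False
e ∨ (d ↔ c) = True ∨ False = True
(f → (c → f)) ⊕ (e ∨ (d ↔ c)) = True ⊕ True = False
((¬(f ⊕ b) ↔ (f ∨ a)) ∧ b) ∧ ((f → (c → f)) ⊕ (e ∨ (d ↔ c))) = False ∧ False = False
e ↔ f = True ↔ False = False
a ⊕ b = False ⊕ False = False
(e ↔ f) → (a ⊕ b) = False → False = True
e ∧ ((e ↔ f) → (a ⊕ b)) = True ∧ True = True
¬(e ∧ ((e ↔ f) → (a ⊕ b))) = ¬True = False
d ↔ c = True ↔ False = False
¬(e ∧ ((e ↔ f) → (a ⊕ b))) ↔ (d ↔ c) = False ↔ False = True
(((¬(f ⊕ b) ↔ (f ∨ a)) ∧ b) ∧ ((f → (c → f)) ⊕ (e ∨ (d ↔ c)))) ⊕ (¬(e ∧ ((e ↔ f) → (a ⊕ b))) ↔ (d ↔ c)) = False ⊕ True = True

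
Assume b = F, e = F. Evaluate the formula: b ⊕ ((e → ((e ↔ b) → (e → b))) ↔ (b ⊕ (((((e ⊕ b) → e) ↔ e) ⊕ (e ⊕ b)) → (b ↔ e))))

T

e ↔ b = F ↔ F = T
e → b = F → F = T
(e ↔ b) → (e → b) = T → T = T
e → ((e ↔ b) → (e → b)) = F → T = T
e ⊕ b = F ⊕ F = F
(e ⊕ b) → e = F → F = T
((e ⊕ b) → e) ↔ e = T ↔ F = F
e ⊕ b = F ⊕ F = F
(((e ⊕ b) → e) ↔ e) ⊕ (e ⊕ b) = F ⊕ F = F
b ↔ e = F ↔ F = T
((((e ⊕ b) → e) ↔ e) ⊕ (e ⊕ b)) → (b ↔ e) = F → T = T
b ⊕ (((((e ⊕ b) → e) ↔ e) ⊕ (e ⊕ b)) → (b ↔ e)) = F ⊕ T = T
(e → ((e ↔ b) → (e → b))) ↔ (b ⊕ (((((e ⊕ b) → e) ↔ e) ⊕ (e ⊕ b)) → (b ↔ e))) = T ↔ T = T
b ⊕ ((e → ((e ↔ b) → (e → b))) ↔ (b ⊕ (((((e ⊕ b) → e) ↔ e) ⊕ (e ⊕ b)) → (b ↔ e)))) = F ⊕ T = T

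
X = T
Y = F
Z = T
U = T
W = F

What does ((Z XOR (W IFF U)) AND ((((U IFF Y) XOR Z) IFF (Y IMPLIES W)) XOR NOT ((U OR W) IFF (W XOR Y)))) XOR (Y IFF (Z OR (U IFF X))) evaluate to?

F

W IFF U = F IFF T = F
Z XOR (W IFF U) = T XOR F = T
U IFF Y = T IFF F = F
(U IFF Y) XOR Z = F XOR T = T
Y IMPLIES W = F IMPLIES F = T
((U IFF Y) XOR Z) IFF (Y IMPLIES W) = T IFF T = T
U OR W = T OR F = T
W XOR Y = F XOR F = F
(U OR W) IFF (W XOR Y) = T IFF F = F
NOT ((U OR W) IFF (W XOR Y)) = NOT F = T
(((U IFF Y) XOR Z) IFF (Y IMPLIES W)) XOR NOT ((U OR W) IFF (W XOR Y)) = T XOR T = F
(Z XOR (W IFF U)) AND ((((U IFF Y) XOR Z) IFF (Y IMPLIES W)) XOR NOT ((U OR W) IFF (W XOR Y))) = T AND F = F
U IFF X = T IFF T = T
Z OR (U IFF X) = T OR T = T
Y IFF (Z OR (U IFF X)) = F IFF T = F
((Z XOR (W IFF U)) AND ((((U IFF Y) XOR Z) IFF (Y IMPLIES W)) XOR NOT ((U OR W) IFF (W XOR Y)))) XOR (Y IFF (Z OR (U IFF X))) = F XOR F = F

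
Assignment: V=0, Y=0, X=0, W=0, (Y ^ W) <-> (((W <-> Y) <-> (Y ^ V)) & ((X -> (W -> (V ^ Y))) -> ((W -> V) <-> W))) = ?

1

Y ^ W = 0 ^ 0 = 0
W <-> Y = 0 <-> 0 = 1
Y ^ V = 0 ^ 0 = 0
(W <-> Y) <-> (Y ^ V) = 1 <-> 0 = 0
V ^ Y = 0 ^ 0 = 0
W -> (V ^ Y) = 0 -> 0 = 1
X -> (W -> (V ^ Y)) = 0 -> 1 = 1
W -> V = 0 -> 0 = 1
(W -> V) <-> W = 1 <-> 0 = 0
(X -> (W -> (V ^ Y))) -> ((W -> V) <-> W) = 1 -> 0 = 0
((W <-> Y) <-> (Y ^ V)) & ((X -> (W -> (V ^ Y))) -> ((W -> V) <-> W)) = 0 & 0 = 0
(Y ^ W) <-> (((W <-> Y) <-> (Y ^ V)) & ((X -> (W -> (V ^ Y))) -> ((W -> V) <-> W))) = 0 <-> 0 = 1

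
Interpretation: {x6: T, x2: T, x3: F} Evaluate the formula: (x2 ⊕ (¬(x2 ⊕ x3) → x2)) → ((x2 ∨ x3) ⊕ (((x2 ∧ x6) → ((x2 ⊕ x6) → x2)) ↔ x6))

x2 ⊕ x3 = T ⊕ F = T
¬(x2 ⊕ x3) = ¬T = F
¬(x2 ⊕ x3) → x2 = F → T = T
x2 ⊕ (¬(x2 ⊕ x3) → x2) = T ⊕ T = F
x2 ∨ x3 = T ∨ F = T
x2 ∧ x6 = T ∧ T = T
x2 ⊕ x6 = T ⊕ T = F
(x2 ⊕ x6) → x2 = F → T = T
(x2 ∧ x6) → ((x2 ⊕ x6) → x2) = T → T = T
((x2 ∧ x6) → ((x2 ⊕ x6) → x2)) ↔ x6 = T ↔ T = T
(x2 ∨ x3) ⊕ (((x2 ∧ x6) → ((x2 ⊕ x6) → x2)) ↔ x6) = T ⊕ T = F
(x2 ⊕ (¬(x2 ⊕ x3) → x2)) → ((x2 ∨ x3) ⊕ (((x2 ∧ x6) → ((x2 ⊕ x6) → x2)) ↔ x6)) = F → F = T

T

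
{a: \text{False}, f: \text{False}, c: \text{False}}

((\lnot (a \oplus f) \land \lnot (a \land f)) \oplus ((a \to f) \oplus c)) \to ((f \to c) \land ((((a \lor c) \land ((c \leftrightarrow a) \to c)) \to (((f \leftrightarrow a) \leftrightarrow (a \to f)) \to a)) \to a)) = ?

\text{True}

Substituting a=\text{False}, f=\text{False}, c=\text{False}:
a \oplus f = \text{False} \oplus \text{False} = \text{False}
\lnot (a \oplus f) = \lnot \text{False} = \text{True}
a \land f = \text{False} \land \text{False} = \text{False}
\lnot (a \land f) = \lnot \text{False} = \text{True}
\lnot (a \oplus f) \land \lnot (a \land f) = \text{True} \land \text{True} = \text{True}
a \to f = \text{False} \to \text{False} = \text{True}
(a \to f) \oplus c = \text{True} \oplus \text{False} = \text{True}
(\lnot (a \oplus f) \land \lnot (a \land f)) \oplus ((a \to f) \oplus c) = \text{True} \oplus \text{True} = \text{False}
f \to c = \text{False} \to \text{False} = \text{True}
a \lor c = \text{False} \lor \text{False} = \text{False}
c \leftrightarrow a = \text{False} \leftrightarrow \text{False} = \text{True}
(c \leftrightarrow a) \to c = \text{True} \to \text{False} = \text{False}
(a \lor c) \land ((c \leftrightarrow a) \to c) = \text{False} \land \text{False} = \text{False}
f \leftrightarrow a = \text{False} \leftrightarrow \text{False} = \text{True}
a \to f = \text{False} \to \text{False} = \text{True}
(f \leftrightarrow a) \leftrightarrow (a \to f) = \text{True} \leftrightarrow \text{True} = \text{True}
((f \leftrightarrow a) \leftrightarrow (a \to f)) \to a = \text{True} \to \text{False} = \text{False}
((a \lor c) \land ((c \leftrightarrow a) \to c)) \to (((f \leftrightarrow a) \leftrightarrow (a \to f)) \to a) = \text{False} \to \text{False} = \text{True}
(((a \lor c) \land ((c \leftrightarrow a) \to c)) \to (((f \leftrightarrow a) \leftrightarrow (a \to f)) \to a)) \to a = \text{True} \to \text{False} = \text{False}
(f \to c) \land ((((a \lor c) \land ((c \leftrightarrow a) \to c)) \to (((f \leftrightarrow a) \leftrightarrow (a \to f)) \to a)) \to a) = \text{True} \land \text{False} = \text{False}
((\lnot (a \oplus f) \land \lnot (a \land f)) \oplus ((a \to f) \oplus c)) \to ((f \to c) \land ((((a \lor c) \land ((c \leftrightarrow a) \to c)) \to (((f \leftrightarrow a) \leftrightarrow (a \to f)) \to a)) \to a)) = \text{False} \to \text{False} = \text{True}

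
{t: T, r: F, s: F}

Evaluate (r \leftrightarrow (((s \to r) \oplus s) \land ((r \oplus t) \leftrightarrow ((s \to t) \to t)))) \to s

T

s \to r = F \to F = T
(s \to r) \oplus s = T \oplus F = T
r \oplus t = F \oplus T = T
s \to t = F \to T = T
(s \to t) \to t = T \to T = T
(r \oplus t) \leftrightarrow ((s \to t) \to t) = T \leftrightarrow T = T
((s \to r) \oplus s) \land ((r \oplus t) \leftrightarrow ((s \to t) \to t)) = T \land T = T
r \leftrightarrow (((s \to r) \oplus s) \land ((r \oplus t) \leftrightarrow ((s \to t) \to t))) = F \leftrightarrow T = F
(r \leftrightarrow (((s \to r) \oplus s) \land ((r \oplus t) \leftrightarrow ((s \to t) \to t)))) \to s = F \to F = T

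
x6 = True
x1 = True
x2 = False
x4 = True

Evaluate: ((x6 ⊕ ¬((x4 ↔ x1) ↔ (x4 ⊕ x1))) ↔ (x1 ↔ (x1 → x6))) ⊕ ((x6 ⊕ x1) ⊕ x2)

x4 ↔ x1 = True ↔ True = True
x4 ⊕ x1 = True ⊕ True = False
(x4 ↔ x1) ↔ (x4 ⊕ x1) = True ↔ False = False
¬((x4 ↔ x1) ↔ (x4 ⊕ x1)) = ¬False = True
x6 ⊕ ¬((x4 ↔ x1) ↔ (x4 ⊕ x1)) = True ⊕ True = False
x1 → x6 = True → True = True
x1 ↔ (x1 → x6) = True ↔ True = True
(x6 ⊕ ¬((x4 ↔ x1) ↔ (x4 ⊕ x1))) ↔ (x1 ↔ (x1 → x6)) = False ↔ True = False
x6 ⊕ x1 = True ⊕ True = False
(x6 ⊕ x1) ⊕ x2 = False ⊕ False = False
((x6 ⊕ ¬((x4 ↔ x1) ↔ (x4 ⊕ x1))) ↔ (x1 ↔ (x1 → x6))) ⊕ ((x6 ⊕ x1) ⊕ x2) = False ⊕ False = False

False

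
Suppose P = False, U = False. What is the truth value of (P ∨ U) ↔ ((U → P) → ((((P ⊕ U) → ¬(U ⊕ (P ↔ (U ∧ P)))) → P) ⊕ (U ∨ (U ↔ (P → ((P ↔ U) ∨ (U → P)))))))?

P ∨ U = False ∨ False = False
U → P = False → False = True
P ⊕ U = False ⊕ False = False
U ∧ P = False ∧ False = False
P ↔ (U ∧ P) = False ↔ False = True
U ⊕ (P ↔ (U ∧ P)) = False ⊕ True = True
¬(U ⊕ (P ↔ (U ∧ P))) = ¬True = False
(P ⊕ U) → ¬(U ⊕ (P ↔ (U ∧ P))) = False → False = True
((P ⊕ U) → ¬(U ⊕ (P ↔ (U ∧ P)))) → P = True → False = False
P ↔ U = False ↔ False = True
U → P = False → False = True
(P ↔ U) ∨ (U → P) = True ∨ True = True
P → ((P ↔ U) ∨ (U → P)) = False → True = True
U ↔ (P → ((P ↔ U) ∨ (U → P))) = False ↔ True = False
U ∨ (U ↔ (P → ((P ↔ U) ∨ (U → P)))) = False ∨ False = False
(((P ⊕ U) → ¬(U ⊕ (P ↔ (U ∧ P)))) → P) ⊕ (U ∨ (U ↔ (P → ((P ↔ U) ∨ (U → P))))) = False ⊕ False = False
(U → P) → ((((P ⊕ U) → ¬(U ⊕ (P ↔ (U ∧ P)))) → P) ⊕ (U ∨ (U ↔ (P → ((P ↔ U) ∨ (U → P)))))) = True → False = False
(P ∨ U) ↔ ((U → P) → ((((P ⊕ U) → ¬(U ⊕ (P ↔ (U ∧ P)))) → P) ⊕ (U ∨ (U ↔ (P → ((P ↔ U) ∨ (U → P))))))) = False ↔ False = True

True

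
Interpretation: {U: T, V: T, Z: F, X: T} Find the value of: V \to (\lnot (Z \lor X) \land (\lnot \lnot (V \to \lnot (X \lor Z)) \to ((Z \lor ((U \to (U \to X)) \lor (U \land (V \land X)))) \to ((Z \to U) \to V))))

Substituting U=T, V=T, Z=F, X=T:
Z \lor X = F \lor T = T
\lnot (Z \lor X) = \lnot T = F
X \lor Z = T \lor F = T
\lnot (X \lor Z) = \lnot T = F
V \to \lnot (X \lor Z) = T \to F = F
\lnot (V \to \lnot (X \lor Z)) = \lnot F = T
\lnot \lnot (V \to \lnot (X \lor Z)) = \lnot T = F
U \to X = T \to T = T
U \to (U \to X) = T \to T = T
V \land X = T \land T = T
U \land (V \land X) = T \land T = T
(U \to (U \to X)) \lor (U \land (V \land X)) = T \lor T = T
Z \lor ((U \to (U \to X)) \lor (U \land (V \land X))) = F \lor T = T
Z \to U = F \to T = T
(Z \to U) \to V = T \to T = T
(Z \lor ((U \to (U \to X)) \lor (U \land (V \land X)))) \to ((Z \to U) \to V) = T \to T = T
\lnot \lnot (V \to \lnot (X \lor Z)) \to ((Z \lor ((U \to (U \to X)) \lor (U \land (V \land X)))) \to ((Z \to U) \to V)) = F \to T = T
\lnot (Z \lor X) \land (\lnot \lnot (V \to \lnot (X \lor Z)) \to ((Z \lor ((U \to (U \to X)) \lor (U \land (V \land X)))) \to ((Z \to U) \to V))) = F \land T = F
V \to (\lnot (Z \lor X) \land (\lnot \lnot (V \to \lnot (X \lor Z)) \to ((Z \lor ((U \to (U \to X)) \lor (U \land (V \land X)))) \to ((Z \to U) \to V)))) = T \to F = F

F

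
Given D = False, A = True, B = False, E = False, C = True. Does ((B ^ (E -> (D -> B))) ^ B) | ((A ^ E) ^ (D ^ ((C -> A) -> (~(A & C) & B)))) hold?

True

D -> B = False -> False = True
E -> (D -> B) = False -> True = True
B ^ (E -> (D -> B)) = False ^ True = True
(B ^ (E -> (D -> B))) ^ B = True ^ False = True
A ^ E = True ^ False = True
C -> A = True -> True = True
A & C = True & True = True
~(A & C) = ~True = False
~(A & C) & B = False & False = False
(C -> A) -> (~(A & C) & B) = True -> False = False
D ^ ((C -> A) -> (~(A & C) & B)) = False ^ False = False
(A ^ E) ^ (D ^ ((C -> A) -> (~(A & C) & B))) = True ^ False = True
((B ^ (E -> (D -> B))) ^ B) | ((A ^ E) ^ (D ^ ((C -> A) -> (~(A & C) & B)))) = True | True = True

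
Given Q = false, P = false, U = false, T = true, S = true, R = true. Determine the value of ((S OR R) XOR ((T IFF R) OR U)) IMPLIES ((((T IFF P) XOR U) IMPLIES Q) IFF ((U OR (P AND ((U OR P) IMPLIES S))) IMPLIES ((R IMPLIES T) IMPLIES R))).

true

S OR R = true OR true = true
T IFF R = true IFF true = true
(T IFF R) OR U = true OR false = true
(S OR R) XOR ((T IFF R) OR U) = true XOR true = false
T IFF P = true IFF false = false
(T IFF P) XOR U = false XOR false = false
((T IFF P) XOR U) IMPLIES Q = false IMPLIES false = true
U OR P = false OR false = false
(U OR P) IMPLIES S = false IMPLIES true = true
P AND ((U OR P) IMPLIES S) = false AND true = false
U OR (P AND ((U OR P) IMPLIES S)) = false OR false = false
R IMPLIES T = true IMPLIES true = true
(R IMPLIES T) IMPLIES R = true IMPLIES true = true
(U OR (P AND ((U OR P) IMPLIES S))) IMPLIES ((R IMPLIES T) IMPLIES R) = false IMPLIES true = true
(((T IFF P) XOR U) IMPLIES Q) IFF ((U OR (P AND ((U OR P) IMPLIES S))) IMPLIES ((R IMPLIES T) IMPLIES R)) = true IFF true = true
((S OR R) XOR ((T IFF R) OR U)) IMPLIES ((((T IFF P) XOR U) IMPLIES Q) IFF ((U OR (P AND ((U OR P) IMPLIES S))) IMPLIES ((R IMPLIES T) IMPLIES R))) = false IMPLIES true = true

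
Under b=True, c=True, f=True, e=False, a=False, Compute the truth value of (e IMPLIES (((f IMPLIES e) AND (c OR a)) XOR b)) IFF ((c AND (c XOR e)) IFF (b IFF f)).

True

f IMPLIES e = True IMPLIES False = False
c OR a = True OR False = True
(f IMPLIES e) AND (c OR a) = False AND True = False
((f IMPLIES e) AND (c OR a)) XOR b = False XOR True = True
e IMPLIES (((f IMPLIES e) AND (c OR a)) XOR b) = False IMPLIES True = True
c XOR e = True XOR False = True
c AND (c XOR e) = True AND True = True
b IFF f = True IFF True = True
(c AND (c XOR e)) IFF (b IFF f) = True IFF True = True
(e IMPLIES (((f IMPLIES e) AND (c OR a)) XOR b)) IFF ((c AND (c XOR e)) IFF (b IFF f)) = True IFF True = True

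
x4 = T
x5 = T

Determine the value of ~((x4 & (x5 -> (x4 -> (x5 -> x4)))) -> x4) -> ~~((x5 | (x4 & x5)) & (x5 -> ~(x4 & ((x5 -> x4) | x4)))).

T

Substituting x4=T, x5=T:
x5 -> x4 = T -> T = T
x4 -> (x5 -> x4) = T -> T = T
x5 -> (x4 -> (x5 -> x4)) = T -> T = T
x4 & (x5 -> (x4 -> (x5 -> x4))) = T & T = T
(x4 & (x5 -> (x4 -> (x5 -> x4)))) -> x4 = T -> T = T
~((x4 & (x5 -> (x4 -> (x5 -> x4)))) -> x4) = ~T = F
x4 & x5 = T & T = T
x5 | (x4 & x5) = T | T = T
x5 -> x4 = T -> T = T
(x5 -> x4) | x4 = T | T = T
x4 & ((x5 -> x4) | x4) = T & T = T
~(x4 & ((x5 -> x4) | x4)) = ~T = F
x5 -> ~(x4 & ((x5 -> x4) | x4)) = T -> F = F
(x5 | (x4 & x5)) & (x5 -> ~(x4 & ((x5 -> x4) | x4))) = T & F = F
~((x5 | (x4 & x5)) & (x5 -> ~(x4 & ((x5 -> x4) | x4)))) = ~F = T
~~((x5 | (x4 & x5)) & (x5 -> ~(x4 & ((x5 -> x4) | x4)))) = ~T = F
~((x4 & (x5 -> (x4 -> (x5 -> x4)))) -> x4) -> ~~((x5 | (x4 & x5)) & (x5 -> ~(x4 & ((x5 -> x4) | x4)))) = F -> F = T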